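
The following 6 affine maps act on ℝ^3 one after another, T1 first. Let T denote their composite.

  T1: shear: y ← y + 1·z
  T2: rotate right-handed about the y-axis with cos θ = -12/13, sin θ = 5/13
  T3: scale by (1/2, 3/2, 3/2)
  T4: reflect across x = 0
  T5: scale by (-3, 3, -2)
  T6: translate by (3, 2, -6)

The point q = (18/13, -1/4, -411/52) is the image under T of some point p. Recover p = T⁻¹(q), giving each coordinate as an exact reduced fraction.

p = (3/4, 1/2, -1)

T1 = [1 0 0 0; 0 1 1 0; 0 0 1 0; 0 0 0 1]
T2·T1 = [-12/13 0 5/13 0; 0 1 1 0; -5/13 0 -12/13 0; 0 0 0 1]
T3·…·T1 = [-6/13 0 5/26 0; 0 3/2 3/2 0; -15/26 0 -18/13 0; 0 0 0 1]
T4·…·T1 = [6/13 0 -5/26 0; 0 3/2 3/2 0; -15/26 0 -18/13 0; 0 0 0 1]
T5·…·T1 = [-18/13 0 15/26 0; 0 9/2 9/2 0; 15/13 0 36/13 0; 0 0 0 1]
T6·…·T1 = [-18/13 0 15/26 3; 0 9/2 9/2 2; 15/13 0 36/13 -6; 0 0 0 1]
det M = -81/4; M⁻¹ = [-8/13 0 5/39 34/13; -10/39 2/9 -4/13 -178/117; 10/39 0 4/13 14/13; 0 0 0 1]
M⁻¹ · (18/13, -1/4, -411/52)ᵀ = (3/4, 1/2, -1)ᵀ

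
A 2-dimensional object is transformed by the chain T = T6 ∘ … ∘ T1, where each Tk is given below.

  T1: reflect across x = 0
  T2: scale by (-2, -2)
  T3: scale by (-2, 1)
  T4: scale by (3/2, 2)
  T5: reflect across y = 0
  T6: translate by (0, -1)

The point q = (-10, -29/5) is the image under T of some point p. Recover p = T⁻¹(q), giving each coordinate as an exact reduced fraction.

T1 = [-1 0 0; 0 1 0; 0 0 1]
T2·T1 = [2 0 0; 0 -2 0; 0 0 1]
T3·…·T1 = [-4 0 0; 0 -2 0; 0 0 1]
T4·…·T1 = [-6 0 0; 0 -4 0; 0 0 1]
T5·…·T1 = [-6 0 0; 0 4 0; 0 0 1]
T6·…·T1 = [-6 0 0; 0 4 -1; 0 0 1]
det M = -24; M⁻¹ = [-1/6 0 0; 0 1/4 1/4; 0 0 1]
M⁻¹ · (-10, -29/5)ᵀ = (5/3, -6/5)ᵀ

p = (5/3, -6/5)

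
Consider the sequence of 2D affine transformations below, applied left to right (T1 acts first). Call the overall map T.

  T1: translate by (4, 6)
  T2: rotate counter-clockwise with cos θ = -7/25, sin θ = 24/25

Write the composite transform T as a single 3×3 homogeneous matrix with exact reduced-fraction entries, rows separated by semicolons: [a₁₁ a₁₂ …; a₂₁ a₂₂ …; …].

T1 = [1 0 4; 0 1 6; 0 0 1]
T2·T1 = [-7/25 -24/25 -172/25; 24/25 -7/25 54/25; 0 0 1]

T = [-7/25 -24/25 -172/25; 24/25 -7/25 54/25; 0 0 1]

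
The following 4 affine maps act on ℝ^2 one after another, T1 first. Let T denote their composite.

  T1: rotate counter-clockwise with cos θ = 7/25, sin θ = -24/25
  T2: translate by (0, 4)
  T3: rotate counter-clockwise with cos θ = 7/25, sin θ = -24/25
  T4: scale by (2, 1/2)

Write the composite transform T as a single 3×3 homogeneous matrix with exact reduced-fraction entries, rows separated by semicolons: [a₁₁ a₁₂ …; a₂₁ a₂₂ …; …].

T = [-1054/625 672/625 192/25; -168/625 -527/1250 14/25; 0 0 1]

T1 = [7/25 24/25 0; -24/25 7/25 0; 0 0 1]
T2·T1 = [7/25 24/25 0; -24/25 7/25 4; 0 0 1]
T3·…·T1 = [-527/625 336/625 96/25; -336/625 -527/625 28/25; 0 0 1]
T4·…·T1 = [-1054/625 672/625 192/25; -168/625 -527/1250 14/25; 0 0 1]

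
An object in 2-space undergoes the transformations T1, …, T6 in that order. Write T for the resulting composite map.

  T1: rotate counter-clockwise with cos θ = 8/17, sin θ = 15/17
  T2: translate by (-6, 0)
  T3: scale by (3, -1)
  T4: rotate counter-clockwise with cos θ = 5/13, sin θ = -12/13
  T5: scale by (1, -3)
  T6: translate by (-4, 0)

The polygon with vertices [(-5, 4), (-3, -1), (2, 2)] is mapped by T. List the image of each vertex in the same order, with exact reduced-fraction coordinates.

T1 rotate counter-clockwise with cos θ = 8/17, sin θ = 15/17: (-5, 4) → (-100/17, -43/17); (-3, -1) → (-9/17, -53/17); (2, 2) → (-14/17, 46/17)
T2 translate by (-6, 0): (-100/17, -43/17) → (-202/17, -43/17); (-9/17, -53/17) → (-111/17, -53/17); (-14/17, 46/17) → (-116/17, 46/17)
T3 scale by (3, -1): (-202/17, -43/17) → (-606/17, 43/17); (-111/17, -53/17) → (-333/17, 53/17); (-116/17, 46/17) → (-348/17, -46/17)
T4 rotate counter-clockwise with cos θ = 5/13, sin θ = -12/13: (-606/17, 43/17) → (-2514/221, 7487/221); (-333/17, 53/17) → (-1029/221, 4261/221); (-348/17, -46/17) → (-2292/221, 3946/221)
T5 scale by (1, -3): (-2514/221, 7487/221) → (-2514/221, -22461/221); (-1029/221, 4261/221) → (-1029/221, -12783/221); (-2292/221, 3946/221) → (-2292/221, -11838/221)
T6 translate by (-4, 0): (-2514/221, -22461/221) → (-3398/221, -22461/221); (-1029/221, -12783/221) → (-1913/221, -12783/221); (-2292/221, -11838/221) → (-3176/221, -11838/221)

image vertices: (-3398/221, -22461/221), (-1913/221, -12783/221), (-3176/221, -11838/221)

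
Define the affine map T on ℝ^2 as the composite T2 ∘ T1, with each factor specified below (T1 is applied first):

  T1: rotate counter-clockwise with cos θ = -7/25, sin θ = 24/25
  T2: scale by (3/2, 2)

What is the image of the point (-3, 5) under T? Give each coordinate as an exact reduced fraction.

T1 rotate counter-clockwise with cos θ = -7/25, sin θ = 24/25: (-3, 5) → (-99/25, -107/25)
T2 scale by (3/2, 2): (-99/25, -107/25) → (-297/50, -214/25)

T(p) = (-297/50, -214/25)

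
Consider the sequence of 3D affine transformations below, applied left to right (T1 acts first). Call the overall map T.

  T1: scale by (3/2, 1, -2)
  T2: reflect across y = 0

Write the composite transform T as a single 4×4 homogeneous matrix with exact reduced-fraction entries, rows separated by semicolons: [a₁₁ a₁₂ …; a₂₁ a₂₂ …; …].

T1 = [3/2 0 0 0; 0 1 0 0; 0 0 -2 0; 0 0 0 1]
T2·T1 = [3/2 0 0 0; 0 -1 0 0; 0 0 -2 0; 0 0 0 1]

T = [3/2 0 0 0; 0 -1 0 0; 0 0 -2 0; 0 0 0 1]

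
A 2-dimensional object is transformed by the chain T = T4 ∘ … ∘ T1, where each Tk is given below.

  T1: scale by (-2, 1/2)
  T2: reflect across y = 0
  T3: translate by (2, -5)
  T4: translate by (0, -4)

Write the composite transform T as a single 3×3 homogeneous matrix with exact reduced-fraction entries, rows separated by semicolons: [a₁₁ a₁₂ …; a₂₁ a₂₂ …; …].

T = [-2 0 2; 0 -1/2 -9; 0 0 1]

T1 = [-2 0 0; 0 1/2 0; 0 0 1]
T2·T1 = [-2 0 0; 0 -1/2 0; 0 0 1]
T3·…·T1 = [-2 0 2; 0 -1/2 -5; 0 0 1]
T4·…·T1 = [-2 0 2; 0 -1/2 -9; 0 0 1]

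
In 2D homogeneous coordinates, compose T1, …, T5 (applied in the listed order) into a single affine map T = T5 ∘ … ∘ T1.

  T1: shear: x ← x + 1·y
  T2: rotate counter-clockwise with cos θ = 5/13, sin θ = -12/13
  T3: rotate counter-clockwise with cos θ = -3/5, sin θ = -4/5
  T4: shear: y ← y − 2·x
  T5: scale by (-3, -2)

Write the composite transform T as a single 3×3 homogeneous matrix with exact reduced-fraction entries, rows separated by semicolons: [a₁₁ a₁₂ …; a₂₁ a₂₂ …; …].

T = [189/65 237/65 0; -284/65 -222/65 0; 0 0 1]

T1 = [1 1 0; 0 1 0; 0 0 1]
T2·T1 = [5/13 17/13 0; -12/13 -7/13 0; 0 0 1]
T3·…·T1 = [-63/65 -79/65 0; 16/65 -47/65 0; 0 0 1]
T4·…·T1 = [-63/65 -79/65 0; 142/65 111/65 0; 0 0 1]
T5·…·T1 = [189/65 237/65 0; -284/65 -222/65 0; 0 0 1]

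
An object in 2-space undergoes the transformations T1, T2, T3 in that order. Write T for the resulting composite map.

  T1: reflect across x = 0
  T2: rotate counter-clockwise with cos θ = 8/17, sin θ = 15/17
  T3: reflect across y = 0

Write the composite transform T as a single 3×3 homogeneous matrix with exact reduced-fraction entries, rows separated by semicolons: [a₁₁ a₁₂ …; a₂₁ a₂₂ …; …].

T1 = [-1 0 0; 0 1 0; 0 0 1]
T2·T1 = [-8/17 -15/17 0; -15/17 8/17 0; 0 0 1]
T3·…·T1 = [-8/17 -15/17 0; 15/17 -8/17 0; 0 0 1]

T = [-8/17 -15/17 0; 15/17 -8/17 0; 0 0 1]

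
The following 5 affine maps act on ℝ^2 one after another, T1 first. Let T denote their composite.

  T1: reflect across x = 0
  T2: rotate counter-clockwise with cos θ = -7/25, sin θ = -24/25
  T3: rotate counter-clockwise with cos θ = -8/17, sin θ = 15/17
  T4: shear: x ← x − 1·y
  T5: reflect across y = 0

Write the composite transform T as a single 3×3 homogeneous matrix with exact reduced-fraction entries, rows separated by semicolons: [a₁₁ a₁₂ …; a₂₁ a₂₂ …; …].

T = [-329/425 -503/425 0; 87/425 -416/425 0; 0 0 1]

T1 = [-1 0 0; 0 1 0; 0 0 1]
T2·T1 = [7/25 24/25 0; 24/25 -7/25 0; 0 0 1]
T3·…·T1 = [-416/425 -87/425 0; -87/425 416/425 0; 0 0 1]
T4·…·T1 = [-329/425 -503/425 0; -87/425 416/425 0; 0 0 1]
T5·…·T1 = [-329/425 -503/425 0; 87/425 -416/425 0; 0 0 1]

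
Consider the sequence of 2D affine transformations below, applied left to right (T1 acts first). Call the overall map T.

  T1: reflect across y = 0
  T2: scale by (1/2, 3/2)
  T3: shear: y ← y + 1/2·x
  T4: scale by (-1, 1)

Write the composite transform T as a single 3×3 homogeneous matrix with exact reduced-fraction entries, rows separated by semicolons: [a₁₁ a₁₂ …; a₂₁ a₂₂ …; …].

T = [-1/2 0 0; 1/4 -3/2 0; 0 0 1]

T1 = [1 0 0; 0 -1 0; 0 0 1]
T2·T1 = [1/2 0 0; 0 -3/2 0; 0 0 1]
T3·…·T1 = [1/2 0 0; 1/4 -3/2 0; 0 0 1]
T4·…·T1 = [-1/2 0 0; 1/4 -3/2 0; 0 0 1]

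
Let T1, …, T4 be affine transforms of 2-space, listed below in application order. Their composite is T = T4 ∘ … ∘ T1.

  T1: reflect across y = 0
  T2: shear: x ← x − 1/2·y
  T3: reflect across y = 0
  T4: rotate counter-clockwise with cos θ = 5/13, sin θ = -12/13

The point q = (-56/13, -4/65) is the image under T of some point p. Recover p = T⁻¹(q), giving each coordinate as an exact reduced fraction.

p = (2/5, -4)

T1 = [1 0 0; 0 -1 0; 0 0 1]
T2·T1 = [1 1/2 0; 0 -1 0; 0 0 1]
T3·…·T1 = [1 1/2 0; 0 1 0; 0 0 1]
T4·…·T1 = [5/13 29/26 0; -12/13 -1/13 0; 0 0 1]
det M = 1; M⁻¹ = [-1/13 -29/26 0; 12/13 5/13 0; 0 0 1]
M⁻¹ · (-56/13, -4/65)ᵀ = (2/5, -4)ᵀ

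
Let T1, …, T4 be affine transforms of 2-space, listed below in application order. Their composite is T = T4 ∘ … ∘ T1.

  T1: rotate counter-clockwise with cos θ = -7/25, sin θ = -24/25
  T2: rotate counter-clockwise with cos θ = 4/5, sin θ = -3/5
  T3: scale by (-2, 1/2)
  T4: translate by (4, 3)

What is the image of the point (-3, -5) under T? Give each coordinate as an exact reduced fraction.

T(p) = (26/5, 59/10)

T1 rotate counter-clockwise with cos θ = -7/25, sin θ = -24/25: (-3, -5) → (-99/25, 107/25)
T2 rotate counter-clockwise with cos θ = 4/5, sin θ = -3/5: (-99/25, 107/25) → (-3/5, 29/5)
T3 scale by (-2, 1/2): (-3/5, 29/5) → (6/5, 29/10)
T4 translate by (4, 3): (6/5, 29/10) → (26/5, 59/10)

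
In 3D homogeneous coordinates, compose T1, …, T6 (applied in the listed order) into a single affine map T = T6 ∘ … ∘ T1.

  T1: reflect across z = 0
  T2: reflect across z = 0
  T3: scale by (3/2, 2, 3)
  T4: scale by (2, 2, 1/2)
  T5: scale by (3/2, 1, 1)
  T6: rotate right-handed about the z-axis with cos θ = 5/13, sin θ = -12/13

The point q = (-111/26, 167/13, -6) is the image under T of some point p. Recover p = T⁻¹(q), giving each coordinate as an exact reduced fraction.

T1 = [1 0 0 0; 0 1 0 0; 0 0 -1 0; 0 0 0 1]
T2·T1 = [1 0 0 0; 0 1 0 0; 0 0 1 0; 0 0 0 1]
T3·…·T1 = [3/2 0 0 0; 0 2 0 0; 0 0 3 0; 0 0 0 1]
T4·…·T1 = [3 0 0 0; 0 4 0 0; 0 0 3/2 0; 0 0 0 1]
T5·…·T1 = [9/2 0 0 0; 0 4 0 0; 0 0 3/2 0; 0 0 0 1]
T6·…·T1 = [45/26 48/13 0 0; -54/13 20/13 0 0; 0 0 3/2 0; 0 0 0 1]
det M = 27; M⁻¹ = [10/117 -8/39 0 0; 3/13 5/52 0 0; 0 0 2/3 0; 0 0 0 1]
M⁻¹ · (-111/26, 167/13, -6)ᵀ = (-3, 1/4, -4)ᵀ

p = (-3, 1/4, -4)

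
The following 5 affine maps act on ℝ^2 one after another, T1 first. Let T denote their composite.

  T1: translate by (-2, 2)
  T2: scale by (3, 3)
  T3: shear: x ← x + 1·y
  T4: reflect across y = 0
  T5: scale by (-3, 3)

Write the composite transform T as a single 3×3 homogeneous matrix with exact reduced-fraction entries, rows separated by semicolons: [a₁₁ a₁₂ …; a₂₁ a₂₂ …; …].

T = [-9 -9 0; 0 -9 -18; 0 0 1]

T1 = [1 0 -2; 0 1 2; 0 0 1]
T2·T1 = [3 0 -6; 0 3 6; 0 0 1]
T3·…·T1 = [3 3 0; 0 3 6; 0 0 1]
T4·…·T1 = [3 3 0; 0 -3 -6; 0 0 1]
T5·…·T1 = [-9 -9 0; 0 -9 -18; 0 0 1]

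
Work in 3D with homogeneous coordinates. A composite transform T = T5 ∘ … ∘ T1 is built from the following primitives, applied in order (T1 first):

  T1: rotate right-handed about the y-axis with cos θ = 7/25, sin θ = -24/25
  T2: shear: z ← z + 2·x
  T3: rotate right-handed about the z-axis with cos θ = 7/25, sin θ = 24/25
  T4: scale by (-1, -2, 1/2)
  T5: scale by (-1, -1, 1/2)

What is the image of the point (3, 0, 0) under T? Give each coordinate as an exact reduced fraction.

T1 rotate right-handed about the y-axis with cos θ = 7/25, sin θ = -24/25: (3, 0, 0) → (21/25, 0, 72/25)
T2 shear: z ← z + 2·x: (21/25, 0, 72/25) → (21/25, 0, 114/25)
T3 rotate right-handed about the z-axis with cos θ = 7/25, sin θ = 24/25: (21/25, 0, 114/25) → (147/625, 504/625, 114/25)
T4 scale by (-1, -2, 1/2): (147/625, 504/625, 114/25) → (-147/625, -1008/625, 57/25)
T5 scale by (-1, -1, 1/2): (-147/625, -1008/625, 57/25) → (147/625, 1008/625, 57/50)

T(p) = (147/625, 1008/625, 57/50)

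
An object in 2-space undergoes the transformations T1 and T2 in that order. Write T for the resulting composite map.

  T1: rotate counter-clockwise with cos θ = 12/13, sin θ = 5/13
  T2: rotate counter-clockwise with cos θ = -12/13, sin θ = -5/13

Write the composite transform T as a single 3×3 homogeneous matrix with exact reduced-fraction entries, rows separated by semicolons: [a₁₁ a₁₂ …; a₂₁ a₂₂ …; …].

T1 = [12/13 -5/13 0; 5/13 12/13 0; 0 0 1]
T2·T1 = [-119/169 120/169 0; -120/169 -119/169 0; 0 0 1]

T = [-119/169 120/169 0; -120/169 -119/169 0; 0 0 1]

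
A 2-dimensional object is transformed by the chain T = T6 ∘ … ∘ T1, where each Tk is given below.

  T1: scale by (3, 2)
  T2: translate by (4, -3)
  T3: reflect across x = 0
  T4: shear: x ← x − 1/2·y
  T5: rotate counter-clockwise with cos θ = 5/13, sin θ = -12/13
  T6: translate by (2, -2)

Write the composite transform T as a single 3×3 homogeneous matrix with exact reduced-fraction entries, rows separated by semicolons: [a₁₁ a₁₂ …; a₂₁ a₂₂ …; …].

T1 = [3 0 0; 0 2 0; 0 0 1]
T2·T1 = [3 0 4; 0 2 -3; 0 0 1]
T3·…·T1 = [-3 0 -4; 0 2 -3; 0 0 1]
T4·…·T1 = [-3 -1 -5/2; 0 2 -3; 0 0 1]
T5·…·T1 = [-15/13 19/13 -97/26; 36/13 22/13 15/13; 0 0 1]
T6·…·T1 = [-15/13 19/13 -45/26; 36/13 22/13 -11/13; 0 0 1]

T = [-15/13 19/13 -45/26; 36/13 22/13 -11/13; 0 0 1]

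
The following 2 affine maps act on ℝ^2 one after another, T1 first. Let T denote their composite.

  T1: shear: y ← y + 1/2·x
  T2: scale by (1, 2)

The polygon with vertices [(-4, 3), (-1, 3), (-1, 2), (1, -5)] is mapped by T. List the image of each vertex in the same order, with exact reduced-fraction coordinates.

image vertices: (-4, 2), (-1, 5), (-1, 3), (1, -9)

T1 shear: y ← y + 1/2·x: (-4, 3) → (-4, 1); (-1, 3) → (-1, 5/2); (-1, 2) → (-1, 3/2); (1, -5) → (1, -9/2)
T2 scale by (1, 2): (-4, 1) → (-4, 2); (-1, 5/2) → (-1, 5); (-1, 3/2) → (-1, 3); (1, -9/2) → (1, -9)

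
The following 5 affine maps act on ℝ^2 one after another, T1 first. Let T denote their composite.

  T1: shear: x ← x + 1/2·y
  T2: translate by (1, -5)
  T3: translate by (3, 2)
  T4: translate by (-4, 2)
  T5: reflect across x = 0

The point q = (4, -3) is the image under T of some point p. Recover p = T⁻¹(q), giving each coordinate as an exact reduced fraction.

T1 = [1 1/2 0; 0 1 0; 0 0 1]
T2·T1 = [1 1/2 1; 0 1 -5; 0 0 1]
T3·…·T1 = [1 1/2 4; 0 1 -3; 0 0 1]
T4·…·T1 = [1 1/2 0; 0 1 -1; 0 0 1]
T5·…·T1 = [-1 -1/2 0; 0 1 -1; 0 0 1]
det M = -1; M⁻¹ = [-1 -1/2 -1/2; 0 1 1; 0 0 1]
M⁻¹ · (4, -3)ᵀ = (-3, -2)ᵀ

p = (-3, -2)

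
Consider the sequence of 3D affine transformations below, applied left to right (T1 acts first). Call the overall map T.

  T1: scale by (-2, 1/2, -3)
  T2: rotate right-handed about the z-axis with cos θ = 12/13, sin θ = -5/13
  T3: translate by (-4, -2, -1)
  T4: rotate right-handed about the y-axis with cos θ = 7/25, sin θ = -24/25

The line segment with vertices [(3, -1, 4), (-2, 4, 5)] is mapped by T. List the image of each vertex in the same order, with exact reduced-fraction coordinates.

image vertices: (6341/650, -2/13, -4219/325), (5034/325, -22/13, -1312/325)

T1 scale by (-2, 1/2, -3): (3, -1, 4) → (-6, -1/2, -12); (-2, 4, 5) → (4, 2, -15)
T2 rotate right-handed about the z-axis with cos θ = 12/13, sin θ = -5/13: (-6, -1/2, -12) → (-149/26, 24/13, -12); (4, 2, -15) → (58/13, 4/13, -15)
T3 translate by (-4, -2, -1): (-149/26, 24/13, -12) → (-253/26, -2/13, -13); (58/13, 4/13, -15) → (6/13, -22/13, -16)
T4 rotate right-handed about the y-axis with cos θ = 7/25, sin θ = -24/25: (-253/26, -2/13, -13) → (6341/650, -2/13, -4219/325); (6/13, -22/13, -16) → (5034/325, -22/13, -1312/325)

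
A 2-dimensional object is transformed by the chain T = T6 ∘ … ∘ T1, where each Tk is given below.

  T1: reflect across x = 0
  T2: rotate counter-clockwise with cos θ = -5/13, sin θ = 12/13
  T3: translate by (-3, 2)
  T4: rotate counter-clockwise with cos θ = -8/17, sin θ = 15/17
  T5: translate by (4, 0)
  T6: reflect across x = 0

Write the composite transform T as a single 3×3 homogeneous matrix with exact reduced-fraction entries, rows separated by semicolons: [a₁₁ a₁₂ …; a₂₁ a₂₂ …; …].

T1 = [-1 0 0; 0 1 0; 0 0 1]
T2·T1 = [5/13 -12/13 0; -12/13 -5/13 0; 0 0 1]
T3·…·T1 = [5/13 -12/13 -3; -12/13 -5/13 2; 0 0 1]
T4·…·T1 = [140/221 171/221 -6/17; 171/221 -140/221 -61/17; 0 0 1]
T5·…·T1 = [140/221 171/221 62/17; 171/221 -140/221 -61/17; 0 0 1]
T6·…·T1 = [-140/221 -171/221 -62/17; 171/221 -140/221 -61/17; 0 0 1]

T = [-140/221 -171/221 -62/17; 171/221 -140/221 -61/17; 0 0 1]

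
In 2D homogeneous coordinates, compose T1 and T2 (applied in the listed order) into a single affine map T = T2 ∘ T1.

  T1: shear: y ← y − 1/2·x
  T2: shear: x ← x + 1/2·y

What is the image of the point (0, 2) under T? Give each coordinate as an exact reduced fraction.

T1 shear: y ← y − 1/2·x: (0, 2) → (0, 2)
T2 shear: x ← x + 1/2·y: (0, 2) → (1, 2)

T(p) = (1, 2)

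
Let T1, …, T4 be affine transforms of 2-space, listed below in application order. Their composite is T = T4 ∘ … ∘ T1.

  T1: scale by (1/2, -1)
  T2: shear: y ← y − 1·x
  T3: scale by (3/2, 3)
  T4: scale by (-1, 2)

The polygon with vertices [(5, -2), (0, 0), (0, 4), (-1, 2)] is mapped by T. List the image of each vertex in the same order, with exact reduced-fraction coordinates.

image vertices: (-15/4, -3), (0, 0), (0, -24), (3/4, -9)

T1 scale by (1/2, -1): (5, -2) → (5/2, 2); (0, 0) → (0, 0); (0, 4) → (0, -4); (-1, 2) → (-1/2, -2)
T2 shear: y ← y − 1·x: (5/2, 2) → (5/2, -1/2); (0, 0) → (0, 0); (0, -4) → (0, -4); (-1/2, -2) → (-1/2, -3/2)
T3 scale by (3/2, 3): (5/2, -1/2) → (15/4, -3/2); (0, 0) → (0, 0); (0, -4) → (0, -12); (-1/2, -3/2) → (-3/4, -9/2)
T4 scale by (-1, 2): (15/4, -3/2) → (-15/4, -3); (0, 0) → (0, 0); (0, -12) → (0, -24); (-3/4, -9/2) → (3/4, -9)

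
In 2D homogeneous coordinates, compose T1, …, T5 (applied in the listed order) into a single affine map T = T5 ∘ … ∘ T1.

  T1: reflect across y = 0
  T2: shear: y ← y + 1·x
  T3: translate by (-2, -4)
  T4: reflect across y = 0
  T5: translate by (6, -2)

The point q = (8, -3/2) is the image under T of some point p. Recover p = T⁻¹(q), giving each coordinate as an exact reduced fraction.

T1 = [1 0 0; 0 -1 0; 0 0 1]
T2·T1 = [1 0 0; 1 -1 0; 0 0 1]
T3·…·T1 = [1 0 -2; 1 -1 -4; 0 0 1]
T4·…·T1 = [1 0 -2; -1 1 4; 0 0 1]
T5·…·T1 = [1 0 4; -1 1 2; 0 0 1]
det M = 1; M⁻¹ = [1 0 -4; 1 1 -6; 0 0 1]
M⁻¹ · (8, -3/2)ᵀ = (4, 1/2)ᵀ

p = (4, 1/2)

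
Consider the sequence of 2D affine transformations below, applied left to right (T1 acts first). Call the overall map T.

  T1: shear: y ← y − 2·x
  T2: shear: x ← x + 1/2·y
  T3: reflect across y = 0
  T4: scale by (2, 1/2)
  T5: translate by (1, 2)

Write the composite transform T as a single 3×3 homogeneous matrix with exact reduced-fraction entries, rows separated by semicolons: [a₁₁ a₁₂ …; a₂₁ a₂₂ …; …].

T = [0 1 1; 1 -1/2 2; 0 0 1]

T1 = [1 0 0; -2 1 0; 0 0 1]
T2·T1 = [0 1/2 0; -2 1 0; 0 0 1]
T3·…·T1 = [0 1/2 0; 2 -1 0; 0 0 1]
T4·…·T1 = [0 1 0; 1 -1/2 0; 0 0 1]
T5·…·T1 = [0 1 1; 1 -1/2 2; 0 0 1]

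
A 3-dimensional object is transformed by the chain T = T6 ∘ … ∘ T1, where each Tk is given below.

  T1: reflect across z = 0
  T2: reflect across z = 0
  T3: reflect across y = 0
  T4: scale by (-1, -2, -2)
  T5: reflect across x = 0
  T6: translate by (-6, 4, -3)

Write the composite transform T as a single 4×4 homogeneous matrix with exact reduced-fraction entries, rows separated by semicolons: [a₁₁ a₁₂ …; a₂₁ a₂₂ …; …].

T = [1 0 0 -6; 0 2 0 4; 0 0 -2 -3; 0 0 0 1]

T1 = [1 0 0 0; 0 1 0 0; 0 0 -1 0; 0 0 0 1]
T2·T1 = [1 0 0 0; 0 1 0 0; 0 0 1 0; 0 0 0 1]
T3·…·T1 = [1 0 0 0; 0 -1 0 0; 0 0 1 0; 0 0 0 1]
T4·…·T1 = [-1 0 0 0; 0 2 0 0; 0 0 -2 0; 0 0 0 1]
T5·…·T1 = [1 0 0 0; 0 2 0 0; 0 0 -2 0; 0 0 0 1]
T6·…·T1 = [1 0 0 -6; 0 2 0 4; 0 0 -2 -3; 0 0 0 1]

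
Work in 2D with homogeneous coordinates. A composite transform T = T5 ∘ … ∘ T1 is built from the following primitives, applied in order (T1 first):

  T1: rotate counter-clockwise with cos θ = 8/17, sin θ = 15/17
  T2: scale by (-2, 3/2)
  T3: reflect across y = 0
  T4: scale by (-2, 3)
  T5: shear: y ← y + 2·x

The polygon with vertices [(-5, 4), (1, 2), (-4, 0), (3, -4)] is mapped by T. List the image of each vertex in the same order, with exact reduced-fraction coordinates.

image vertices: (-400/17, -1213/34), (-88/17, -631/34), (-128/17, 14/17), (336/17, 1227/34)

T1 rotate counter-clockwise with cos θ = 8/17, sin θ = 15/17: (-5, 4) → (-100/17, -43/17); (1, 2) → (-22/17, 31/17); (-4, 0) → (-32/17, -60/17); (3, -4) → (84/17, 13/17)
T2 scale by (-2, 3/2): (-100/17, -43/17) → (200/17, -129/34); (-22/17, 31/17) → (44/17, 93/34); (-32/17, -60/17) → (64/17, -90/17); (84/17, 13/17) → (-168/17, 39/34)
T3 reflect across y = 0: (200/17, -129/34) → (200/17, 129/34); (44/17, 93/34) → (44/17, -93/34); (64/17, -90/17) → (64/17, 90/17); (-168/17, 39/34) → (-168/17, -39/34)
T4 scale by (-2, 3): (200/17, 129/34) → (-400/17, 387/34); (44/17, -93/34) → (-88/17, -279/34); (64/17, 90/17) → (-128/17, 270/17); (-168/17, -39/34) → (336/17, -117/34)
T5 shear: y ← y + 2·x: (-400/17, 387/34) → (-400/17, -1213/34); (-88/17, -279/34) → (-88/17, -631/34); (-128/17, 270/17) → (-128/17, 14/17); (336/17, -117/34) → (336/17, 1227/34)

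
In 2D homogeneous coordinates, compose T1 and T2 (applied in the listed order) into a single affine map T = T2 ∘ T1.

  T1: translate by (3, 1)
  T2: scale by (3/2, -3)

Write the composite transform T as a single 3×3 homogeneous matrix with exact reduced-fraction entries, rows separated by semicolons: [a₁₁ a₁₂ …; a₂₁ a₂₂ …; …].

T = [3/2 0 9/2; 0 -3 -3; 0 0 1]

T1 = [1 0 3; 0 1 1; 0 0 1]
T2·T1 = [3/2 0 9/2; 0 -3 -3; 0 0 1]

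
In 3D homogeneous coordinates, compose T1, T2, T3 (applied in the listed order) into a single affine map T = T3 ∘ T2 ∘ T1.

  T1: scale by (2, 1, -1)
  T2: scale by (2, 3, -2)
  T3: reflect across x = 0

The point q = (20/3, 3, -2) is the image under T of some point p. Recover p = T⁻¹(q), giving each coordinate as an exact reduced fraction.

T1 = [2 0 0 0; 0 1 0 0; 0 0 -1 0; 0 0 0 1]
T2·T1 = [4 0 0 0; 0 3 0 0; 0 0 2 0; 0 0 0 1]
T3·…·T1 = [-4 0 0 0; 0 3 0 0; 0 0 2 0; 0 0 0 1]
det M = -24; M⁻¹ = [-1/4 0 0 0; 0 1/3 0 0; 0 0 1/2 0; 0 0 0 1]
M⁻¹ · (20/3, 3, -2)ᵀ = (-5/3, 1, -1)ᵀ

p = (-5/3, 1, -1)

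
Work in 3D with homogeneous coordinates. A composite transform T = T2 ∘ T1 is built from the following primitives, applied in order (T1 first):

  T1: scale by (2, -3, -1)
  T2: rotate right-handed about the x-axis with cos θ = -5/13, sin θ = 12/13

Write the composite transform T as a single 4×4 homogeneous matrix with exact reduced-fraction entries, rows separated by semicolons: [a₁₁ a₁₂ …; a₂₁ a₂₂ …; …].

T1 = [2 0 0 0; 0 -3 0 0; 0 0 -1 0; 0 0 0 1]
T2·T1 = [2 0 0 0; 0 15/13 12/13 0; 0 -36/13 5/13 0; 0 0 0 1]

T = [2 0 0 0; 0 15/13 12/13 0; 0 -36/13 5/13 0; 0 0 0 1]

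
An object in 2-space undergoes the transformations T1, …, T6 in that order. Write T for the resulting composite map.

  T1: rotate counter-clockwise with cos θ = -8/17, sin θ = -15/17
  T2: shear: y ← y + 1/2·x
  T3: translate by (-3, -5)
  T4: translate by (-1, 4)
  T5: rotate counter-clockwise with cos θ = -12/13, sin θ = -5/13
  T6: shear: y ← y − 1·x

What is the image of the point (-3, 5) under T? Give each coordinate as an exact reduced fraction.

T1 rotate counter-clockwise with cos θ = -8/17, sin θ = -15/17: (-3, 5) → (99/17, 5/17)
T2 shear: y ← y + 1/2·x: (99/17, 5/17) → (99/17, 109/34)
T3 translate by (-3, -5): (99/17, 109/34) → (48/17, -61/34)
T4 translate by (-1, 4): (48/17, -61/34) → (31/17, 75/34)
T5 rotate counter-clockwise with cos θ = -12/13, sin θ = -5/13: (31/17, 75/34) → (-369/442, -605/221)
T6 shear: y ← y − 1·x: (-369/442, -605/221) → (-369/442, -841/442)

T(p) = (-369/442, -841/442)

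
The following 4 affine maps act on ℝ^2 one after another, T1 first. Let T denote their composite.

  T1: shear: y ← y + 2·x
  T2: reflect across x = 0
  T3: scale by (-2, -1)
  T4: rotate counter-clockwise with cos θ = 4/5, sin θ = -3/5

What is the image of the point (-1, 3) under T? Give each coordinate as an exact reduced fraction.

T1 shear: y ← y + 2·x: (-1, 3) → (-1, 1)
T2 reflect across x = 0: (-1, 1) → (1, 1)
T3 scale by (-2, -1): (1, 1) → (-2, -1)
T4 rotate counter-clockwise with cos θ = 4/5, sin θ = -3/5: (-2, -1) → (-11/5, 2/5)

T(p) = (-11/5, 2/5)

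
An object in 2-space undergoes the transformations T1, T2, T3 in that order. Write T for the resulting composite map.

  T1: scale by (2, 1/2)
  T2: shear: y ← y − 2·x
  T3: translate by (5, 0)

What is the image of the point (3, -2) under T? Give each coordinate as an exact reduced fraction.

T(p) = (11, -13)

T1 scale by (2, 1/2): (3, -2) → (6, -1)
T2 shear: y ← y − 2·x: (6, -1) → (6, -13)
T3 translate by (5, 0): (6, -13) → (11, -13)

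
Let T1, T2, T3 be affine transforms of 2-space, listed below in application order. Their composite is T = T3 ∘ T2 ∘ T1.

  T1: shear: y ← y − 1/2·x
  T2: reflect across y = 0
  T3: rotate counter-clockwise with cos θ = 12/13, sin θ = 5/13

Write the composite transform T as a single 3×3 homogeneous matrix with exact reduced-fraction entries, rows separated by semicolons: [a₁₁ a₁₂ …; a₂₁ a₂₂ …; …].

T1 = [1 0 0; -1/2 1 0; 0 0 1]
T2·T1 = [1 0 0; 1/2 -1 0; 0 0 1]
T3·…·T1 = [19/26 5/13 0; 11/13 -12/13 0; 0 0 1]

T = [19/26 5/13 0; 11/13 -12/13 0; 0 0 1]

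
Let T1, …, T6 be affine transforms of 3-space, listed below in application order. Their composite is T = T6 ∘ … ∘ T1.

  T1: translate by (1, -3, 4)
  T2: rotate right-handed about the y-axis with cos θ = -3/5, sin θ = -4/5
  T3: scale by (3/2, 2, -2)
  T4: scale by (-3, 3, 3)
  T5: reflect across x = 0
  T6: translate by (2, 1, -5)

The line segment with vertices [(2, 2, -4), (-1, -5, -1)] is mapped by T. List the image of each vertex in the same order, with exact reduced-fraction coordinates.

T1 translate by (1, -3, 4): (2, 2, -4) → (3, -1, 0); (-1, -5, -1) → (0, -8, 3)
T2 rotate right-handed about the y-axis with cos θ = -3/5, sin θ = -4/5: (3, -1, 0) → (-9/5, -1, 12/5); (0, -8, 3) → (-12/5, -8, -9/5)
T3 scale by (3/2, 2, -2): (-9/5, -1, 12/5) → (-27/10, -2, -24/5); (-12/5, -8, -9/5) → (-18/5, -16, 18/5)
T4 scale by (-3, 3, 3): (-27/10, -2, -24/5) → (81/10, -6, -72/5); (-18/5, -16, 18/5) → (54/5, -48, 54/5)
T5 reflect across x = 0: (81/10, -6, -72/5) → (-81/10, -6, -72/5); (54/5, -48, 54/5) → (-54/5, -48, 54/5)
T6 translate by (2, 1, -5): (-81/10, -6, -72/5) → (-61/10, -5, -97/5); (-54/5, -48, 54/5) → (-44/5, -47, 29/5)

image vertices: (-61/10, -5, -97/5), (-44/5, -47, 29/5)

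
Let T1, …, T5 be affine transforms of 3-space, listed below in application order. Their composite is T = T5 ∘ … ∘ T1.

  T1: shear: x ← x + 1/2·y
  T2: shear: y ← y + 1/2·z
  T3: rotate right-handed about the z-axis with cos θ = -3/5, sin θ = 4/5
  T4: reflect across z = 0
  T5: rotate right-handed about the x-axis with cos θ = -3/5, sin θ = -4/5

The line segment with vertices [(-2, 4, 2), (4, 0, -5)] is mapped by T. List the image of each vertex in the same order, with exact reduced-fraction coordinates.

image vertices: (-4, 1/5, 18/5), (-2/5, 59/50, -169/25)

T1 shear: x ← x + 1/2·y: (-2, 4, 2) → (0, 4, 2); (4, 0, -5) → (4, 0, -5)
T2 shear: y ← y + 1/2·z: (0, 4, 2) → (0, 5, 2); (4, 0, -5) → (4, -5/2, -5)
T3 rotate right-handed about the z-axis with cos θ = -3/5, sin θ = 4/5: (0, 5, 2) → (-4, -3, 2); (4, -5/2, -5) → (-2/5, 47/10, -5)
T4 reflect across z = 0: (-4, -3, 2) → (-4, -3, -2); (-2/5, 47/10, -5) → (-2/5, 47/10, 5)
T5 rotate right-handed about the x-axis with cos θ = -3/5, sin θ = -4/5: (-4, -3, -2) → (-4, 1/5, 18/5); (-2/5, 47/10, 5) → (-2/5, 59/50, -169/25)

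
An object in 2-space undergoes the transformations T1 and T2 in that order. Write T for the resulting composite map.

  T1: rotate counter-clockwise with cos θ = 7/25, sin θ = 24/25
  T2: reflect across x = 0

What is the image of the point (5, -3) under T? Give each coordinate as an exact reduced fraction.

T1 rotate counter-clockwise with cos θ = 7/25, sin θ = 24/25: (5, -3) → (107/25, 99/25)
T2 reflect across x = 0: (107/25, 99/25) → (-107/25, 99/25)

T(p) = (-107/25, 99/25)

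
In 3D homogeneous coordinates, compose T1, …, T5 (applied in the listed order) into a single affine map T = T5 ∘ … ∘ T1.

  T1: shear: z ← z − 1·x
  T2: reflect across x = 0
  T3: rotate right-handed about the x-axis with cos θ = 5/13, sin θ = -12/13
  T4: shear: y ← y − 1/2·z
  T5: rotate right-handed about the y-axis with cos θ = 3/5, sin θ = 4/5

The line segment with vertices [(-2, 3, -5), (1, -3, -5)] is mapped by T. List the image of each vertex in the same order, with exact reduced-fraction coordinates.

image vertices: (-126/65, 9/26, -257/65), (-3/13, -90/13, 14/13)

T1 shear: z ← z − 1·x: (-2, 3, -5) → (-2, 3, -3); (1, -3, -5) → (1, -3, -6)
T2 reflect across x = 0: (-2, 3, -3) → (2, 3, -3); (1, -3, -6) → (-1, -3, -6)
T3 rotate right-handed about the x-axis with cos θ = 5/13, sin θ = -12/13: (2, 3, -3) → (2, -21/13, -51/13); (-1, -3, -6) → (-1, -87/13, 6/13)
T4 shear: y ← y − 1/2·z: (2, -21/13, -51/13) → (2, 9/26, -51/13); (-1, -87/13, 6/13) → (-1, -90/13, 6/13)
T5 rotate right-handed about the y-axis with cos θ = 3/5, sin θ = 4/5: (2, 9/26, -51/13) → (-126/65, 9/26, -257/65); (-1, -90/13, 6/13) → (-3/13, -90/13, 14/13)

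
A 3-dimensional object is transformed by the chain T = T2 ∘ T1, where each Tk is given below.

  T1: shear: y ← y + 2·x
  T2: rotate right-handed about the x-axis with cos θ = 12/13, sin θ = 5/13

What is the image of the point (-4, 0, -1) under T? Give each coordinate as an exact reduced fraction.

T1 shear: y ← y + 2·x: (-4, 0, -1) → (-4, -8, -1)
T2 rotate right-handed about the x-axis with cos θ = 12/13, sin θ = 5/13: (-4, -8, -1) → (-4, -7, -4)

T(p) = (-4, -7, -4)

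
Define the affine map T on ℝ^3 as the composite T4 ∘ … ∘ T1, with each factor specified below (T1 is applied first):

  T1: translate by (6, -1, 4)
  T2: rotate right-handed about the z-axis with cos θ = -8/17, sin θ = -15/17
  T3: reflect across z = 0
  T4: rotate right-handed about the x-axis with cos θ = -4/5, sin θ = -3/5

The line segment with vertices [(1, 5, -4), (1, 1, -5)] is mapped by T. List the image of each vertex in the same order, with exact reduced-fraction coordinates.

T1 translate by (6, -1, 4): (1, 5, -4) → (7, 4, 0); (1, 1, -5) → (7, 0, -1)
T2 rotate right-handed about the z-axis with cos θ = -8/17, sin θ = -15/17: (7, 4, 0) → (4/17, -137/17, 0); (7, 0, -1) → (-56/17, -105/17, -1)
T3 reflect across z = 0: (4/17, -137/17, 0) → (4/17, -137/17, 0); (-56/17, -105/17, -1) → (-56/17, -105/17, 1)
T4 rotate right-handed about the x-axis with cos θ = -4/5, sin θ = -3/5: (4/17, -137/17, 0) → (4/17, 548/85, 411/85); (-56/17, -105/17, 1) → (-56/17, 471/85, 247/85)

image vertices: (4/17, 548/85, 411/85), (-56/17, 471/85, 247/85)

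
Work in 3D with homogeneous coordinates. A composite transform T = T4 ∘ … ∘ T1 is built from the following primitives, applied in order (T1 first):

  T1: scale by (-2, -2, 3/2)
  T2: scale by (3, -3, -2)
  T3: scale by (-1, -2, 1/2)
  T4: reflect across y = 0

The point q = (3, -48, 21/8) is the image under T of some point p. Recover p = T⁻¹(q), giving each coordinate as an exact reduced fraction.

p = (1/2, -4, -7/4)

T1 = [-2 0 0 0; 0 -2 0 0; 0 0 3/2 0; 0 0 0 1]
T2·T1 = [-6 0 0 0; 0 6 0 0; 0 0 -3 0; 0 0 0 1]
T3·…·T1 = [6 0 0 0; 0 -12 0 0; 0 0 -3/2 0; 0 0 0 1]
T4·…·T1 = [6 0 0 0; 0 12 0 0; 0 0 -3/2 0; 0 0 0 1]
det M = -108; M⁻¹ = [1/6 0 0 0; 0 1/12 0 0; 0 0 -2/3 0; 0 0 0 1]
M⁻¹ · (3, -48, 21/8)ᵀ = (1/2, -4, -7/4)ᵀ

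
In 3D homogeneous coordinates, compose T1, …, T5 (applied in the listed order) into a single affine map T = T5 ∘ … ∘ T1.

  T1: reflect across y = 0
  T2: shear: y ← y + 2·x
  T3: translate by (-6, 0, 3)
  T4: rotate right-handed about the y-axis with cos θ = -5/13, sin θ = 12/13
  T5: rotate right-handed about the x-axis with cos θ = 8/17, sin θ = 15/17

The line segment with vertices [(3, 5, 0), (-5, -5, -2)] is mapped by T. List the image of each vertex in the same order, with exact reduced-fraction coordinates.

T1 reflect across y = 0: (3, 5, 0) → (3, -5, 0); (-5, -5, -2) → (-5, 5, -2)
T2 shear: y ← y + 2·x: (3, -5, 0) → (3, 1, 0); (-5, 5, -2) → (-5, -5, -2)
T3 translate by (-6, 0, 3): (3, 1, 0) → (-3, 1, 3); (-5, -5, -2) → (-11, -5, 1)
T4 rotate right-handed about the y-axis with cos θ = -5/13, sin θ = 12/13: (-3, 1, 3) → (51/13, 1, 21/13); (-11, -5, 1) → (67/13, -5, 127/13)
T5 rotate right-handed about the x-axis with cos θ = 8/17, sin θ = 15/17: (51/13, 1, 21/13) → (51/13, -211/221, 363/221); (67/13, -5, 127/13) → (67/13, -2425/221, 41/221)

image vertices: (51/13, -211/221, 363/221), (67/13, -2425/221, 41/221)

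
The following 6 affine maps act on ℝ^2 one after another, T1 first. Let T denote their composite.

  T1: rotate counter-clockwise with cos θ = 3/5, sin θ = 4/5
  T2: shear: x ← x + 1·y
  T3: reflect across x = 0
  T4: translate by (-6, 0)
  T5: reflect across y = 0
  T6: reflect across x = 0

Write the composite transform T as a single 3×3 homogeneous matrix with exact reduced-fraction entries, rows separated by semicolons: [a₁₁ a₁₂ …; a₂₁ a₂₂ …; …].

T = [7/5 -1/5 6; -4/5 -3/5 0; 0 0 1]

T1 = [3/5 -4/5 0; 4/5 3/5 0; 0 0 1]
T2·T1 = [7/5 -1/5 0; 4/5 3/5 0; 0 0 1]
T3·…·T1 = [-7/5 1/5 0; 4/5 3/5 0; 0 0 1]
T4·…·T1 = [-7/5 1/5 -6; 4/5 3/5 0; 0 0 1]
T5·…·T1 = [-7/5 1/5 -6; -4/5 -3/5 0; 0 0 1]
T6·…·T1 = [7/5 -1/5 6; -4/5 -3/5 0; 0 0 1]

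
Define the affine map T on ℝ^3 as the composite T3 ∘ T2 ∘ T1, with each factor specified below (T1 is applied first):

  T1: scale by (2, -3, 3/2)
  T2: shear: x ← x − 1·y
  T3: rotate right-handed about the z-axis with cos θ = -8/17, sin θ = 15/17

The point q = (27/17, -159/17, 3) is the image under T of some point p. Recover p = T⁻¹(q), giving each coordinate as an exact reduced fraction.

p = (-3, -1, 2)

T1 = [2 0 0 0; 0 -3 0 0; 0 0 3/2 0; 0 0 0 1]
T2·T1 = [2 3 0 0; 0 -3 0 0; 0 0 3/2 0; 0 0 0 1]
T3·…·T1 = [-16/17 21/17 0 0; 30/17 69/17 0 0; 0 0 3/2 0; 0 0 0 1]
det M = -9; M⁻¹ = [-23/34 7/34 0 0; 5/17 8/51 0 0; 0 0 2/3 0; 0 0 0 1]
M⁻¹ · (27/17, -159/17, 3)ᵀ = (-3, -1, 2)ᵀ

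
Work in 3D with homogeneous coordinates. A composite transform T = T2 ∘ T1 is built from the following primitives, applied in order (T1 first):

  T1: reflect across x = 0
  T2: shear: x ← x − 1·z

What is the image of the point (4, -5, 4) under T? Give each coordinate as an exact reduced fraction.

T1 reflect across x = 0: (4, -5, 4) → (-4, -5, 4)
T2 shear: x ← x − 1·z: (-4, -5, 4) → (-8, -5, 4)

T(p) = (-8, -5, 4)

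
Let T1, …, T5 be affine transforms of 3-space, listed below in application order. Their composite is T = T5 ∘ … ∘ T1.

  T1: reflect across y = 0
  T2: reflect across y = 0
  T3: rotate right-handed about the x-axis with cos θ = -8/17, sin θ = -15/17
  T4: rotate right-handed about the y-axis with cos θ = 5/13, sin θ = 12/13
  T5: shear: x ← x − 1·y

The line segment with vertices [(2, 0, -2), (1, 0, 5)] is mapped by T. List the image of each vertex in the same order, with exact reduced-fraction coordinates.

image vertices: (752/221, -30/17, -328/221), (-1370/221, 75/17, -404/221)

T1 reflect across y = 0: (2, 0, -2) → (2, 0, -2); (1, 0, 5) → (1, 0, 5)
T2 reflect across y = 0: (2, 0, -2) → (2, 0, -2); (1, 0, 5) → (1, 0, 5)
T3 rotate right-handed about the x-axis with cos θ = -8/17, sin θ = -15/17: (2, 0, -2) → (2, -30/17, 16/17); (1, 0, 5) → (1, 75/17, -40/17)
T4 rotate right-handed about the y-axis with cos θ = 5/13, sin θ = 12/13: (2, -30/17, 16/17) → (362/221, -30/17, -328/221); (1, 75/17, -40/17) → (-395/221, 75/17, -404/221)
T5 shear: x ← x − 1·y: (362/221, -30/17, -328/221) → (752/221, -30/17, -328/221); (-395/221, 75/17, -404/221) → (-1370/221, 75/17, -404/221)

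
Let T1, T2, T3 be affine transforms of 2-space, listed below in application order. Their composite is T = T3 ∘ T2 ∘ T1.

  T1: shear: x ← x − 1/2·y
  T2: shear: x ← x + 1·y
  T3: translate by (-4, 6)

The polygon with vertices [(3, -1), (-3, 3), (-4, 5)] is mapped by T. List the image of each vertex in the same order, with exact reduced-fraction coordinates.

image vertices: (-3/2, 5), (-11/2, 9), (-11/2, 11)

T1 shear: x ← x − 1/2·y: (3, -1) → (7/2, -1); (-3, 3) → (-9/2, 3); (-4, 5) → (-13/2, 5)
T2 shear: x ← x + 1·y: (7/2, -1) → (5/2, -1); (-9/2, 3) → (-3/2, 3); (-13/2, 5) → (-3/2, 5)
T3 translate by (-4, 6): (5/2, -1) → (-3/2, 5); (-3/2, 3) → (-11/2, 9); (-3/2, 5) → (-11/2, 11)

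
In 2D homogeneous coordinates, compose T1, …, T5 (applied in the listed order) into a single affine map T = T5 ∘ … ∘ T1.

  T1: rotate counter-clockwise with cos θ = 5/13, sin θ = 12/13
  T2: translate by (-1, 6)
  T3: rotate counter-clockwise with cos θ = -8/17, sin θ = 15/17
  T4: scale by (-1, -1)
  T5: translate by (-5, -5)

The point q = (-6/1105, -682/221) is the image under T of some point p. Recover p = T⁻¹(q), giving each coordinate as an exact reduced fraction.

p = (0, -9/5)

T1 = [5/13 -12/13 0; 12/13 5/13 0; 0 0 1]
T2·T1 = [5/13 -12/13 -1; 12/13 5/13 6; 0 0 1]
T3·…·T1 = [-220/221 21/221 -82/17; -21/221 -220/221 -63/17; 0 0 1]
T4·…·T1 = [220/221 -21/221 82/17; 21/221 220/221 63/17; 0 0 1]
T5·…·T1 = [220/221 -21/221 -3/17; 21/221 220/221 -22/17; 0 0 1]
det M = 1; M⁻¹ = [220/221 21/221 66/221; -21/221 220/221 281/221; 0 0 1]
M⁻¹ · (-6/1105, -682/221)ᵀ = (0, -9/5)ᵀ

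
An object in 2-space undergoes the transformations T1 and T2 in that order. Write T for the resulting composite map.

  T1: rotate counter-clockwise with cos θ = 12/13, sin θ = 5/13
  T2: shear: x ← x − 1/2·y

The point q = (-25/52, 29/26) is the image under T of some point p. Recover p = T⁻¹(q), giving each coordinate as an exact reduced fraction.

T1 = [12/13 -5/13 0; 5/13 12/13 0; 0 0 1]
T2·T1 = [19/26 -11/13 0; 5/13 12/13 0; 0 0 1]
det M = 1; M⁻¹ = [12/13 11/13 0; -5/13 19/26 0; 0 0 1]
M⁻¹ · (-25/52, 29/26)ᵀ = (1/2, 1)ᵀ

p = (1/2, 1)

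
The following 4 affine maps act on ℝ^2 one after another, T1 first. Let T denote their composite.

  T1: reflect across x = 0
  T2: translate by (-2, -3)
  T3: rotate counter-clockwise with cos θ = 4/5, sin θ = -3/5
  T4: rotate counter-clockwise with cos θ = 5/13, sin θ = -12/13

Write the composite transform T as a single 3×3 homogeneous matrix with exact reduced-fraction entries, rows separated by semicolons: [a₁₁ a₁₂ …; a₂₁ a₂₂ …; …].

T = [16/65 63/65 -157/65; 63/65 -16/65 174/65; 0 0 1]

T1 = [-1 0 0; 0 1 0; 0 0 1]
T2·T1 = [-1 0 -2; 0 1 -3; 0 0 1]
T3·…·T1 = [-4/5 3/5 -17/5; 3/5 4/5 -6/5; 0 0 1]
T4·…·T1 = [16/65 63/65 -157/65; 63/65 -16/65 174/65; 0 0 1]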